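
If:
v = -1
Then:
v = -1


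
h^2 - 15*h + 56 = (h - 8)*(h - 7)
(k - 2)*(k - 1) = k^2 - 3*k + 2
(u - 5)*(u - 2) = u^2 - 7*u + 10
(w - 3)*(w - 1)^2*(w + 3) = w^4 - 2*w^3 - 8*w^2 + 18*w - 9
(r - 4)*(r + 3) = r^2 - r - 12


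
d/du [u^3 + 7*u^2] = u*(3*u + 14)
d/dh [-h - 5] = -1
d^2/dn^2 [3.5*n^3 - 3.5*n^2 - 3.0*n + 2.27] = 21.0*n - 7.0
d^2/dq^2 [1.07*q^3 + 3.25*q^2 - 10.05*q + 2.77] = 6.42*q + 6.5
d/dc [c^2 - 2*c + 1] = 2*c - 2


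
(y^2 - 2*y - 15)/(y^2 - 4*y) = (y^2 - 2*y - 15)/(y*(y - 4))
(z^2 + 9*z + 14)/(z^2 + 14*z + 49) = (z + 2)/(z + 7)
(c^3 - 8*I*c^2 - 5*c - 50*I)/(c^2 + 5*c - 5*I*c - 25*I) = (c^2 - 3*I*c + 10)/(c + 5)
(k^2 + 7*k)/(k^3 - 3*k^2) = (k + 7)/(k*(k - 3))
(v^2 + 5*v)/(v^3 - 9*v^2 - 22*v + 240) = v/(v^2 - 14*v + 48)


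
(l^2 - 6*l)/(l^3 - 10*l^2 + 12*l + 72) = l/(l^2 - 4*l - 12)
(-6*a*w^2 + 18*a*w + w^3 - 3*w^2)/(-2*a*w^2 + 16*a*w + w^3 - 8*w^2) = (6*a*w - 18*a - w^2 + 3*w)/(2*a*w - 16*a - w^2 + 8*w)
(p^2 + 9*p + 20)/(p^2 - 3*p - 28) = (p + 5)/(p - 7)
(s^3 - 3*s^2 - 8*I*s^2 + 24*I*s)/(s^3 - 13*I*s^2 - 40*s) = (s - 3)/(s - 5*I)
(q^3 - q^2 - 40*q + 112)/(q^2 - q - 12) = (q^2 + 3*q - 28)/(q + 3)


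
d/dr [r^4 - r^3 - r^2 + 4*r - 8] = 4*r^3 - 3*r^2 - 2*r + 4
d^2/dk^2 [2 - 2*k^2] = -4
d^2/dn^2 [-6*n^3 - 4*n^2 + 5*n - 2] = -36*n - 8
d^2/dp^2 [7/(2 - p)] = -14/(p - 2)^3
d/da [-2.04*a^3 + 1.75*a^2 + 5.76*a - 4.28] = -6.12*a^2 + 3.5*a + 5.76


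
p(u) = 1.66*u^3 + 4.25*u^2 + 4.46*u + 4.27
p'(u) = 4.98*u^2 + 8.5*u + 4.46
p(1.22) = 19.05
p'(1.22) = 22.24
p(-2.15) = -2.17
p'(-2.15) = 9.21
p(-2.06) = -1.39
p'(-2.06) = 8.08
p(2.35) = 59.76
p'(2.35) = 51.94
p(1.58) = 28.47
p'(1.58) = 30.32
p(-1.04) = 2.36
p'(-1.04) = 1.01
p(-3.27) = -22.91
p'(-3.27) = 29.92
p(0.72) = 10.30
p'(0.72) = 13.16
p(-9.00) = -901.76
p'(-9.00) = 331.34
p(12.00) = 3538.27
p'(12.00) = 823.58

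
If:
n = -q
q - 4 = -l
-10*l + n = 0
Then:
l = -4/9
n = -40/9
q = 40/9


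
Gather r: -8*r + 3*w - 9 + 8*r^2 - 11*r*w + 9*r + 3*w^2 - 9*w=8*r^2 + r*(1 - 11*w) + 3*w^2 - 6*w - 9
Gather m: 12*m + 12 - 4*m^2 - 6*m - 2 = -4*m^2 + 6*m + 10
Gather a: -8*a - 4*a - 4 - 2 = -12*a - 6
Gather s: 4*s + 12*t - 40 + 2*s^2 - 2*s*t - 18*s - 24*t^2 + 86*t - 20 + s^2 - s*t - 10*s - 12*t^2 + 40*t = 3*s^2 + s*(-3*t - 24) - 36*t^2 + 138*t - 60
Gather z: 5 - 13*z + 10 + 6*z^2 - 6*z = 6*z^2 - 19*z + 15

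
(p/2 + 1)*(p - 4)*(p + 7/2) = p^3/2 + 3*p^2/4 - 15*p/2 - 14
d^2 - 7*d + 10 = (d - 5)*(d - 2)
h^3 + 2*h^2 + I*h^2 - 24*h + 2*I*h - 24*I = (h - 4)*(h + 6)*(h + I)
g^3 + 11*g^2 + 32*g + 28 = (g + 2)^2*(g + 7)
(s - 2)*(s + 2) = s^2 - 4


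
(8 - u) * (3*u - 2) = -3*u^2 + 26*u - 16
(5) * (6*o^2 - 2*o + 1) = 30*o^2 - 10*o + 5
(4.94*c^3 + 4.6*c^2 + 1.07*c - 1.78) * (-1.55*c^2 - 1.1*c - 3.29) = -7.657*c^5 - 12.564*c^4 - 22.9711*c^3 - 13.552*c^2 - 1.5623*c + 5.8562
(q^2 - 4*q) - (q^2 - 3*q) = -q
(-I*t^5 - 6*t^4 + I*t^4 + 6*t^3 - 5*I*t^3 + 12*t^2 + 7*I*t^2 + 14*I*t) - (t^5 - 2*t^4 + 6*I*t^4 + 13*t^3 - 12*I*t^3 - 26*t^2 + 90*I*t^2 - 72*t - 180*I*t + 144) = -t^5 - I*t^5 - 4*t^4 - 5*I*t^4 - 7*t^3 + 7*I*t^3 + 38*t^2 - 83*I*t^2 + 72*t + 194*I*t - 144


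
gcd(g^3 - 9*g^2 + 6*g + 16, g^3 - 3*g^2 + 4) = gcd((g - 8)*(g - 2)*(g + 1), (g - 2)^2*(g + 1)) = g^2 - g - 2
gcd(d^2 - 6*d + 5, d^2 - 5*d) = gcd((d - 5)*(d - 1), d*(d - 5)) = d - 5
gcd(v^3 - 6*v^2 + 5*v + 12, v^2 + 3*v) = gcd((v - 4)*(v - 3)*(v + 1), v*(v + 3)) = 1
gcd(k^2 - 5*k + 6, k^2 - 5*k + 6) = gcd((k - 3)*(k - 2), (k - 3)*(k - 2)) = k^2 - 5*k + 6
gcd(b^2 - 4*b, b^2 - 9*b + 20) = b - 4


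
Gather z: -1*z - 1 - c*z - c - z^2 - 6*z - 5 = -c - z^2 + z*(-c - 7) - 6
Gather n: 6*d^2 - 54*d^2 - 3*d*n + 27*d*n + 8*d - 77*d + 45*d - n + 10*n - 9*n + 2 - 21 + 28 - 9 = -48*d^2 + 24*d*n - 24*d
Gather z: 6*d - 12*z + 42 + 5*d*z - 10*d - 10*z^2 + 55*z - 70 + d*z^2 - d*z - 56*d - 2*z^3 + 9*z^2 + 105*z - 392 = -60*d - 2*z^3 + z^2*(d - 1) + z*(4*d + 148) - 420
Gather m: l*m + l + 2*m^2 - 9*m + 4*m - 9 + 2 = l + 2*m^2 + m*(l - 5) - 7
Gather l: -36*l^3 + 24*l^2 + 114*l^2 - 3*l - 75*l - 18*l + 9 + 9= -36*l^3 + 138*l^2 - 96*l + 18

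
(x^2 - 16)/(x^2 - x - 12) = (x + 4)/(x + 3)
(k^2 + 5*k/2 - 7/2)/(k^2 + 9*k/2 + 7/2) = (k - 1)/(k + 1)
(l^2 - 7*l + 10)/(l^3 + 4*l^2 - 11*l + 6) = (l^2 - 7*l + 10)/(l^3 + 4*l^2 - 11*l + 6)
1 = 1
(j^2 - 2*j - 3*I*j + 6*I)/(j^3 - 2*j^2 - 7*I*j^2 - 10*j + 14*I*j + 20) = (j - 3*I)/(j^2 - 7*I*j - 10)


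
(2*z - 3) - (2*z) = -3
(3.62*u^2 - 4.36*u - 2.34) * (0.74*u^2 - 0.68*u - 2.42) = 2.6788*u^4 - 5.688*u^3 - 7.5272*u^2 + 12.1424*u + 5.6628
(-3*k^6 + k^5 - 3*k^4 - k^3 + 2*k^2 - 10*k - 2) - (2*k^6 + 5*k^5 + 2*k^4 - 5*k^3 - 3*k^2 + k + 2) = -5*k^6 - 4*k^5 - 5*k^4 + 4*k^3 + 5*k^2 - 11*k - 4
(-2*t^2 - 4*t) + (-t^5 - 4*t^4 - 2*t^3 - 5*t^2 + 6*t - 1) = -t^5 - 4*t^4 - 2*t^3 - 7*t^2 + 2*t - 1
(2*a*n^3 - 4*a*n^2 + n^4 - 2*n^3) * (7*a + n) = 14*a^2*n^3 - 28*a^2*n^2 + 9*a*n^4 - 18*a*n^3 + n^5 - 2*n^4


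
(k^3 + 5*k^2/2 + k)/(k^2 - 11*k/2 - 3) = k*(k + 2)/(k - 6)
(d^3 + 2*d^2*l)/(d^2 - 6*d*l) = d*(d + 2*l)/(d - 6*l)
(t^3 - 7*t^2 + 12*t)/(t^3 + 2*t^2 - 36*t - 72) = t*(t^2 - 7*t + 12)/(t^3 + 2*t^2 - 36*t - 72)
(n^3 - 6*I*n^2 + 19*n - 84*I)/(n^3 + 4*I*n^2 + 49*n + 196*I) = (n - 3*I)/(n + 7*I)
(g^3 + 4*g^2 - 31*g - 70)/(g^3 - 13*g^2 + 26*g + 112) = (g^2 + 2*g - 35)/(g^2 - 15*g + 56)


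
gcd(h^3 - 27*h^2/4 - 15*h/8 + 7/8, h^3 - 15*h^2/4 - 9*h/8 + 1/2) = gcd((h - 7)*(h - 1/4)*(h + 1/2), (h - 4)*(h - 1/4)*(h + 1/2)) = h^2 + h/4 - 1/8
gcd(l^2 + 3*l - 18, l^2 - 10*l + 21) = l - 3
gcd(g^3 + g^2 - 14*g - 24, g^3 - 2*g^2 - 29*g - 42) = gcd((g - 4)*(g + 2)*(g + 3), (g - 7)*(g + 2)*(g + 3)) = g^2 + 5*g + 6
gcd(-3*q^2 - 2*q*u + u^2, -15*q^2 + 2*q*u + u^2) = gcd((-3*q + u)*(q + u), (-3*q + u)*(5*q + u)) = 3*q - u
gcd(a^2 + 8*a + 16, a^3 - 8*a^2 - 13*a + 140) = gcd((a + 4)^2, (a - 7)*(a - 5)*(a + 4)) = a + 4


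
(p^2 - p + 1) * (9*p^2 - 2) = 9*p^4 - 9*p^3 + 7*p^2 + 2*p - 2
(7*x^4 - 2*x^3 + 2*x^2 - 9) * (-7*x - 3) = -49*x^5 - 7*x^4 - 8*x^3 - 6*x^2 + 63*x + 27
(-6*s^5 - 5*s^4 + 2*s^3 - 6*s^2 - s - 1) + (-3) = -6*s^5 - 5*s^4 + 2*s^3 - 6*s^2 - s - 4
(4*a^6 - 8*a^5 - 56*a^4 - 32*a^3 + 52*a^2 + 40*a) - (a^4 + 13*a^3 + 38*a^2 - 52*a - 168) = 4*a^6 - 8*a^5 - 57*a^4 - 45*a^3 + 14*a^2 + 92*a + 168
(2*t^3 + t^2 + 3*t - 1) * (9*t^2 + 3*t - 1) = 18*t^5 + 15*t^4 + 28*t^3 - t^2 - 6*t + 1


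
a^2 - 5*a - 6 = (a - 6)*(a + 1)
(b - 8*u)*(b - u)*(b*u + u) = b^3*u - 9*b^2*u^2 + b^2*u + 8*b*u^3 - 9*b*u^2 + 8*u^3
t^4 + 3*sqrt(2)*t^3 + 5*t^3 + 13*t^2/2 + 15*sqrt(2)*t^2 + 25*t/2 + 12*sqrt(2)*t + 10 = (t + 1)*(t + 4)*(t + sqrt(2)/2)*(t + 5*sqrt(2)/2)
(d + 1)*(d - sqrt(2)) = d^2 - sqrt(2)*d + d - sqrt(2)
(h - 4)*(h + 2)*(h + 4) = h^3 + 2*h^2 - 16*h - 32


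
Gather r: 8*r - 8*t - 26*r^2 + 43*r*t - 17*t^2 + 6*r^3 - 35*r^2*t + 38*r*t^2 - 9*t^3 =6*r^3 + r^2*(-35*t - 26) + r*(38*t^2 + 43*t + 8) - 9*t^3 - 17*t^2 - 8*t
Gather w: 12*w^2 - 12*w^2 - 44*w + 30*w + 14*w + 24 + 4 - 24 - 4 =0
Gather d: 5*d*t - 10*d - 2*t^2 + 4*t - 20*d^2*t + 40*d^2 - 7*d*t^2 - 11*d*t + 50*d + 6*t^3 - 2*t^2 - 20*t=d^2*(40 - 20*t) + d*(-7*t^2 - 6*t + 40) + 6*t^3 - 4*t^2 - 16*t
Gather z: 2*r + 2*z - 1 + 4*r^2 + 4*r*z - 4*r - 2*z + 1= 4*r^2 + 4*r*z - 2*r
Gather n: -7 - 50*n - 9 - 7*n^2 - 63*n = -7*n^2 - 113*n - 16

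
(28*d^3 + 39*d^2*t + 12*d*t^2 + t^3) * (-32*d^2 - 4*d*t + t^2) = -896*d^5 - 1360*d^4*t - 512*d^3*t^2 - 41*d^2*t^3 + 8*d*t^4 + t^5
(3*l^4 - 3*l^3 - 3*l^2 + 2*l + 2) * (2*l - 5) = 6*l^5 - 21*l^4 + 9*l^3 + 19*l^2 - 6*l - 10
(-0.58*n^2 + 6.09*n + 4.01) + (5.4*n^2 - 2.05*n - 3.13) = 4.82*n^2 + 4.04*n + 0.88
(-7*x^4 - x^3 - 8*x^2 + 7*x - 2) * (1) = -7*x^4 - x^3 - 8*x^2 + 7*x - 2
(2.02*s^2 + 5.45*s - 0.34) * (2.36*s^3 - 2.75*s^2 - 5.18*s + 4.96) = 4.7672*s^5 + 7.307*s^4 - 26.2535*s^3 - 17.2768*s^2 + 28.7932*s - 1.6864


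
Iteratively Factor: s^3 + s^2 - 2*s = (s)*(s^2 + s - 2) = s*(s + 2)*(s - 1)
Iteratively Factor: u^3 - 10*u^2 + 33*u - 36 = (u - 4)*(u^2 - 6*u + 9) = (u - 4)*(u - 3)*(u - 3)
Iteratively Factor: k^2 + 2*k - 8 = (k + 4)*(k - 2)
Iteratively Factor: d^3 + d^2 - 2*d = (d)*(d^2 + d - 2) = d*(d + 2)*(d - 1)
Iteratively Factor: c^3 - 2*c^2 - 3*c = (c + 1)*(c^2 - 3*c) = (c - 3)*(c + 1)*(c)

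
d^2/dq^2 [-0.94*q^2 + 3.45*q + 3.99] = -1.88000000000000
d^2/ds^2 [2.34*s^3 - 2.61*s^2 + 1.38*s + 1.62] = 14.04*s - 5.22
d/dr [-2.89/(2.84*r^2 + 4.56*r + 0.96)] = (16.4152*r + 13.1784)/(2.84*r^2 + 4.56*r + 0.96)^2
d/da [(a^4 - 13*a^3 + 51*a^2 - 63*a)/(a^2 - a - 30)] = 2*(a^5 - 8*a^4 - 47*a^3 + 591*a^2 - 1530*a + 945)/(a^4 - 2*a^3 - 59*a^2 + 60*a + 900)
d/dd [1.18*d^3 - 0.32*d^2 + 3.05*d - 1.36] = 3.54*d^2 - 0.64*d + 3.05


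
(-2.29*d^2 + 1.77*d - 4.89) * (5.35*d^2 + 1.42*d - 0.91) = -12.2515*d^4 + 6.2177*d^3 - 21.5642*d^2 - 8.5545*d + 4.4499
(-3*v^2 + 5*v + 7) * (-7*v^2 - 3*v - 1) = 21*v^4 - 26*v^3 - 61*v^2 - 26*v - 7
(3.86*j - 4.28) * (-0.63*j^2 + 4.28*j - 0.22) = -2.4318*j^3 + 19.2172*j^2 - 19.1676*j + 0.9416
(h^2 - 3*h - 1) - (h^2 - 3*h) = -1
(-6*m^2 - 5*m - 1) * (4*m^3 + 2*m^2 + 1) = -24*m^5 - 32*m^4 - 14*m^3 - 8*m^2 - 5*m - 1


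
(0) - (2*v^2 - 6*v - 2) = -2*v^2 + 6*v + 2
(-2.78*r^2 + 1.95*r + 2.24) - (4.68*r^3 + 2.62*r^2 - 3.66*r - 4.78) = -4.68*r^3 - 5.4*r^2 + 5.61*r + 7.02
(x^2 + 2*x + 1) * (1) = x^2 + 2*x + 1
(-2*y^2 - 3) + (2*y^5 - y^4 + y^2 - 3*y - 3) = 2*y^5 - y^4 - y^2 - 3*y - 6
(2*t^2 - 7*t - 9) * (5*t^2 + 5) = 10*t^4 - 35*t^3 - 35*t^2 - 35*t - 45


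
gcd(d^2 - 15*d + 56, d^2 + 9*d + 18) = 1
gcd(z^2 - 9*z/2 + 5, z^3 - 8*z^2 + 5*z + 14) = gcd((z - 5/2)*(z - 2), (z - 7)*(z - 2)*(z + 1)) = z - 2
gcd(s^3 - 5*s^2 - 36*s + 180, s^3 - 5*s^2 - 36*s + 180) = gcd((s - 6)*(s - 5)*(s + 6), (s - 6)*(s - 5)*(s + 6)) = s^3 - 5*s^2 - 36*s + 180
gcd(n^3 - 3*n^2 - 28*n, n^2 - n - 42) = n - 7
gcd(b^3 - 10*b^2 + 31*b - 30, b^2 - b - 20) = b - 5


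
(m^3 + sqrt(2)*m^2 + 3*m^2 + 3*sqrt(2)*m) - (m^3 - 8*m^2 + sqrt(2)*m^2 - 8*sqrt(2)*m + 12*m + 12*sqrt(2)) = 11*m^2 - 12*m + 11*sqrt(2)*m - 12*sqrt(2)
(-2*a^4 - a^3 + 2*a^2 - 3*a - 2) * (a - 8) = -2*a^5 + 15*a^4 + 10*a^3 - 19*a^2 + 22*a + 16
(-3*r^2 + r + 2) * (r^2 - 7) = -3*r^4 + r^3 + 23*r^2 - 7*r - 14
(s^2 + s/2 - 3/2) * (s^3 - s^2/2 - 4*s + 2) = s^5 - 23*s^3/4 + 3*s^2/4 + 7*s - 3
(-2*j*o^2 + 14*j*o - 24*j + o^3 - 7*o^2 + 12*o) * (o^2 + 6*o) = -2*j*o^4 + 2*j*o^3 + 60*j*o^2 - 144*j*o + o^5 - o^4 - 30*o^3 + 72*o^2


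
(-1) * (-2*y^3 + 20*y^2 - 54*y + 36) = 2*y^3 - 20*y^2 + 54*y - 36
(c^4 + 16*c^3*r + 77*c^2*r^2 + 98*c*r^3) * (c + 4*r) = c^5 + 20*c^4*r + 141*c^3*r^2 + 406*c^2*r^3 + 392*c*r^4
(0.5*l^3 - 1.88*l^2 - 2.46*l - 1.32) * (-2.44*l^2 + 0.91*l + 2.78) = -1.22*l^5 + 5.0422*l^4 + 5.6816*l^3 - 4.2442*l^2 - 8.04*l - 3.6696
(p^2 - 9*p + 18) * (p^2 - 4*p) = p^4 - 13*p^3 + 54*p^2 - 72*p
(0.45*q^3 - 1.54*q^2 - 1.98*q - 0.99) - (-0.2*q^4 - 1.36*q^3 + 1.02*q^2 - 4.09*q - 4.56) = 0.2*q^4 + 1.81*q^3 - 2.56*q^2 + 2.11*q + 3.57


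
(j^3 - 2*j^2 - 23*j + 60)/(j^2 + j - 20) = j - 3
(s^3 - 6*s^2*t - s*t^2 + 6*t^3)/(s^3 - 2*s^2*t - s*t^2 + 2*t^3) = (s - 6*t)/(s - 2*t)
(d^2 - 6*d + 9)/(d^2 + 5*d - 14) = (d^2 - 6*d + 9)/(d^2 + 5*d - 14)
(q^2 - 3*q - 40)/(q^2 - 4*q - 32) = (q + 5)/(q + 4)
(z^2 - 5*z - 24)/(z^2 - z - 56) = (z + 3)/(z + 7)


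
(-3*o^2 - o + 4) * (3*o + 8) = -9*o^3 - 27*o^2 + 4*o + 32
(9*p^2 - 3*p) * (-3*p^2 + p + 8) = -27*p^4 + 18*p^3 + 69*p^2 - 24*p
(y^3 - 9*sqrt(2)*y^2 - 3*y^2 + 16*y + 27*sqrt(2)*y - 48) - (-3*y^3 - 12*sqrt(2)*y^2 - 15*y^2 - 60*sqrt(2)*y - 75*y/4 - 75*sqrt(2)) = 4*y^3 + 3*sqrt(2)*y^2 + 12*y^2 + 139*y/4 + 87*sqrt(2)*y - 48 + 75*sqrt(2)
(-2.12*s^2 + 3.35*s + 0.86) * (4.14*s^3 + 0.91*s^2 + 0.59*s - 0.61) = -8.7768*s^5 + 11.9398*s^4 + 5.3581*s^3 + 4.0523*s^2 - 1.5361*s - 0.5246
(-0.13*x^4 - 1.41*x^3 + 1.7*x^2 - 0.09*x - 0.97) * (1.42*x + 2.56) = -0.1846*x^5 - 2.335*x^4 - 1.1956*x^3 + 4.2242*x^2 - 1.6078*x - 2.4832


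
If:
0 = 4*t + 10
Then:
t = -5/2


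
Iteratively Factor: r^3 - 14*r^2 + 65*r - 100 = (r - 5)*(r^2 - 9*r + 20) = (r - 5)^2*(r - 4)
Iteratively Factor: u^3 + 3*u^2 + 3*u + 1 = (u + 1)*(u^2 + 2*u + 1) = (u + 1)^2*(u + 1)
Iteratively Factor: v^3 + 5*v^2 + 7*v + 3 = (v + 1)*(v^2 + 4*v + 3) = (v + 1)*(v + 3)*(v + 1)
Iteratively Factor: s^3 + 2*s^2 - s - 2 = (s + 1)*(s^2 + s - 2) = (s - 1)*(s + 1)*(s + 2)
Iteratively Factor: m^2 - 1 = (m + 1)*(m - 1)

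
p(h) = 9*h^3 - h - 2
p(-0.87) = -7.06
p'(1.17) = 35.96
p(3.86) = 511.75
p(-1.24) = -17.92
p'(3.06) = 251.82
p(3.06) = 252.81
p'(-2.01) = 108.08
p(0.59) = -0.74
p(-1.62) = -38.64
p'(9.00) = 2186.00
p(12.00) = 15538.00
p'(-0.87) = 19.44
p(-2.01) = -73.08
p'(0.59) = 8.40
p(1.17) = 11.24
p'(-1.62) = 69.86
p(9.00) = 6550.00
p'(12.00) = 3887.00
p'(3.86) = 401.29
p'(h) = 27*h^2 - 1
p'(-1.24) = 40.52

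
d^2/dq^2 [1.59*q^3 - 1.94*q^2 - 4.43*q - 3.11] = 9.54*q - 3.88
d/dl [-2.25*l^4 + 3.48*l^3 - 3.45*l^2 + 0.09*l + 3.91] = -9.0*l^3 + 10.44*l^2 - 6.9*l + 0.09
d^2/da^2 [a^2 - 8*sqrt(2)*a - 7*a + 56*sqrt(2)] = 2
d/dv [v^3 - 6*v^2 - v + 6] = 3*v^2 - 12*v - 1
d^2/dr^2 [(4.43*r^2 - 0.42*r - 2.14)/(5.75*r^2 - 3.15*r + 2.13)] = (132.70425*r^3 - 750.06105*r^2 + 263.4282*r + 44.511954)/(190.109375*r^6 - 312.440625*r^5 + 382.4325*r^4 - 262.733625*r^3 + 141.6663*r^2 - 42.873705*r + 9.663597)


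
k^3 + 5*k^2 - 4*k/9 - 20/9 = (k - 2/3)*(k + 2/3)*(k + 5)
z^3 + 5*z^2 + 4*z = z*(z + 1)*(z + 4)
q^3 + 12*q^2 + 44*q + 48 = (q + 2)*(q + 4)*(q + 6)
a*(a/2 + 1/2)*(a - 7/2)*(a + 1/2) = a^4/2 - a^3 - 19*a^2/8 - 7*a/8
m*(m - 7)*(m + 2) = m^3 - 5*m^2 - 14*m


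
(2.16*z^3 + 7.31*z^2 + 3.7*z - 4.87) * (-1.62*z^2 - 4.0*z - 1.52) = -3.4992*z^5 - 20.4822*z^4 - 38.5172*z^3 - 18.0218*z^2 + 13.856*z + 7.4024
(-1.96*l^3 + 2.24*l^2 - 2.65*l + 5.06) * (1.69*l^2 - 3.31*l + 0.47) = -3.3124*l^5 + 10.2732*l^4 - 12.8141*l^3 + 18.3757*l^2 - 17.9941*l + 2.3782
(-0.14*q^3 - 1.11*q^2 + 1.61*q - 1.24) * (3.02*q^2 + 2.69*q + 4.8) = -0.4228*q^5 - 3.7288*q^4 + 1.2043*q^3 - 4.7419*q^2 + 4.3924*q - 5.952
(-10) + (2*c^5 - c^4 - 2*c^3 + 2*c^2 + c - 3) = 2*c^5 - c^4 - 2*c^3 + 2*c^2 + c - 13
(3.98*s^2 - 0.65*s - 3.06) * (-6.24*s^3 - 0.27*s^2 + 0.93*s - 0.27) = -24.8352*s^5 + 2.9814*s^4 + 22.9713*s^3 - 0.8529*s^2 - 2.6703*s + 0.8262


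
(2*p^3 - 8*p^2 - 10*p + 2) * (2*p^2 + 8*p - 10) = 4*p^5 - 104*p^3 + 4*p^2 + 116*p - 20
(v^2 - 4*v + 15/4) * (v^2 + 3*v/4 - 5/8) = v^4 - 13*v^3/4 + v^2/8 + 85*v/16 - 75/32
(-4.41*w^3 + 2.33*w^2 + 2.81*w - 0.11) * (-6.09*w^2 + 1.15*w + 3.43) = 26.8569*w^5 - 19.2612*w^4 - 29.5597*w^3 + 11.8933*w^2 + 9.5118*w - 0.3773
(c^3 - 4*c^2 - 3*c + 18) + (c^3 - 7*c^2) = 2*c^3 - 11*c^2 - 3*c + 18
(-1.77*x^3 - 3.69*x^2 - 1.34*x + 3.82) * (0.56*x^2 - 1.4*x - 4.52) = -0.9912*x^5 + 0.4116*x^4 + 12.416*x^3 + 20.694*x^2 + 0.7088*x - 17.2664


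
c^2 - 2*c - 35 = (c - 7)*(c + 5)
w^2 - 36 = (w - 6)*(w + 6)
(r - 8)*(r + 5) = r^2 - 3*r - 40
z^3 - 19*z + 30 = (z - 3)*(z - 2)*(z + 5)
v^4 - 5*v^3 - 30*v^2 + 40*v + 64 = (v - 8)*(v - 2)*(v + 1)*(v + 4)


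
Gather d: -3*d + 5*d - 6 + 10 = 2*d + 4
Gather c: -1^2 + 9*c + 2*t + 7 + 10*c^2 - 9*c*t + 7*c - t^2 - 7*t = 10*c^2 + c*(16 - 9*t) - t^2 - 5*t + 6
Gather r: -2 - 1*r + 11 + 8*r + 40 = 7*r + 49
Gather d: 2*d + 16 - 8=2*d + 8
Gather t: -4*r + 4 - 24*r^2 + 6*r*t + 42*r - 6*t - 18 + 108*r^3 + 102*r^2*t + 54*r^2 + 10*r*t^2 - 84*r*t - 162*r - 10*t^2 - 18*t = 108*r^3 + 30*r^2 - 124*r + t^2*(10*r - 10) + t*(102*r^2 - 78*r - 24) - 14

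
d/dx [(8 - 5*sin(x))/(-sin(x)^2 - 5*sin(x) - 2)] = (-5*sin(x)^2 + 16*sin(x) + 50)*cos(x)/(sin(x)^2 + 5*sin(x) + 2)^2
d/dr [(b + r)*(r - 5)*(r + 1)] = 2*b*r - 4*b + 3*r^2 - 8*r - 5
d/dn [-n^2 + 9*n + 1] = 9 - 2*n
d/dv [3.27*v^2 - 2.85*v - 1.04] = 6.54*v - 2.85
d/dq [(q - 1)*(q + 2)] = 2*q + 1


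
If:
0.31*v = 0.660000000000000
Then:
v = 2.13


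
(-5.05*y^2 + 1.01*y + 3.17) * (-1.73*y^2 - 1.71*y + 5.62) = 8.7365*y^4 + 6.8882*y^3 - 35.5922*y^2 + 0.255500000000001*y + 17.8154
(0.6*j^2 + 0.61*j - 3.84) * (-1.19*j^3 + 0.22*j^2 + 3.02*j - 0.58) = -0.714*j^5 - 0.5939*j^4 + 6.5158*j^3 + 0.6494*j^2 - 11.9506*j + 2.2272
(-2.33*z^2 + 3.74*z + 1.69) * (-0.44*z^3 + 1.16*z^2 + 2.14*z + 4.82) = 1.0252*z^5 - 4.3484*z^4 - 1.3914*z^3 - 1.2666*z^2 + 21.6434*z + 8.1458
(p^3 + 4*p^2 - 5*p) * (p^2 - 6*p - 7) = p^5 - 2*p^4 - 36*p^3 + 2*p^2 + 35*p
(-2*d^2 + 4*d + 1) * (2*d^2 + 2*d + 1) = -4*d^4 + 4*d^3 + 8*d^2 + 6*d + 1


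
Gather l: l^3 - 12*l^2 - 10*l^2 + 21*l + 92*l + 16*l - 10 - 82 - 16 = l^3 - 22*l^2 + 129*l - 108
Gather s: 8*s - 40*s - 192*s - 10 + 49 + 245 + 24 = 308 - 224*s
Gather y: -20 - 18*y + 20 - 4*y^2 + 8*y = -4*y^2 - 10*y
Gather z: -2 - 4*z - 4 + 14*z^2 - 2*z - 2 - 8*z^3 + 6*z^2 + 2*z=-8*z^3 + 20*z^2 - 4*z - 8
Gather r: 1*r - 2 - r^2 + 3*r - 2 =-r^2 + 4*r - 4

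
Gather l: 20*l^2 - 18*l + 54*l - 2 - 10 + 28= 20*l^2 + 36*l + 16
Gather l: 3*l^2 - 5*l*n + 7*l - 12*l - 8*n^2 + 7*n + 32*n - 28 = 3*l^2 + l*(-5*n - 5) - 8*n^2 + 39*n - 28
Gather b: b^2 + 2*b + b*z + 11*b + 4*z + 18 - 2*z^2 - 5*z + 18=b^2 + b*(z + 13) - 2*z^2 - z + 36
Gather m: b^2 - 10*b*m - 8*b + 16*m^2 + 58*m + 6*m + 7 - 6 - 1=b^2 - 8*b + 16*m^2 + m*(64 - 10*b)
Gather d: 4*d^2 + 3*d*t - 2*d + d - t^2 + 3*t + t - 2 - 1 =4*d^2 + d*(3*t - 1) - t^2 + 4*t - 3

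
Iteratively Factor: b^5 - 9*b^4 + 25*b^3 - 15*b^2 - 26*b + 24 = (b + 1)*(b^4 - 10*b^3 + 35*b^2 - 50*b + 24) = (b - 4)*(b + 1)*(b^3 - 6*b^2 + 11*b - 6) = (b - 4)*(b - 3)*(b + 1)*(b^2 - 3*b + 2) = (b - 4)*(b - 3)*(b - 2)*(b + 1)*(b - 1)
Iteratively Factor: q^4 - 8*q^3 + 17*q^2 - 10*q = (q - 1)*(q^3 - 7*q^2 + 10*q) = (q - 5)*(q - 1)*(q^2 - 2*q) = (q - 5)*(q - 2)*(q - 1)*(q)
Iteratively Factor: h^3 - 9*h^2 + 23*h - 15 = (h - 1)*(h^2 - 8*h + 15) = (h - 3)*(h - 1)*(h - 5)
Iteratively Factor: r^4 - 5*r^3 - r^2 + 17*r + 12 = (r + 1)*(r^3 - 6*r^2 + 5*r + 12) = (r - 3)*(r + 1)*(r^2 - 3*r - 4) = (r - 4)*(r - 3)*(r + 1)*(r + 1)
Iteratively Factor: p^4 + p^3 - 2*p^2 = (p - 1)*(p^3 + 2*p^2) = p*(p - 1)*(p^2 + 2*p) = p^2*(p - 1)*(p + 2)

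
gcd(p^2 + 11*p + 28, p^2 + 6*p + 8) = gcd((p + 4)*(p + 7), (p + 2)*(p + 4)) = p + 4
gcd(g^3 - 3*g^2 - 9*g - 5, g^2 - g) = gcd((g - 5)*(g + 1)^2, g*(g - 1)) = 1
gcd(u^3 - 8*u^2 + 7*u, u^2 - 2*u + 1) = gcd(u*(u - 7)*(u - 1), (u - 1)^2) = u - 1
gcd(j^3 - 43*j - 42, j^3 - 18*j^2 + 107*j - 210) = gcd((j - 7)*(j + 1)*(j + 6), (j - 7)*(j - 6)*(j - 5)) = j - 7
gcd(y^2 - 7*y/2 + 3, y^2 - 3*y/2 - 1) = y - 2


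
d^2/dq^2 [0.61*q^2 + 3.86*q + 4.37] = 1.22000000000000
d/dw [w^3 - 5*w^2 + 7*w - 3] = 3*w^2 - 10*w + 7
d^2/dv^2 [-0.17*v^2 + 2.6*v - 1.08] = -0.340000000000000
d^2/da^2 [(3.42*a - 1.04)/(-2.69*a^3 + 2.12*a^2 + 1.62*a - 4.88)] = (-148.484772*a^5 + 207.327984*a^4 - 155.44364*a^3 + 539.592672*a^2 - 272.774784*a - 27.096704)/(19.465109*a^9 - 46.021596*a^8 + 1.10236200000001*a^7 + 151.839592*a^6 - 167.64186*a^5 - 78.489552*a^4 + 288.489912*a^3 - 113.038368*a^2 - 115.737984*a + 116.214272)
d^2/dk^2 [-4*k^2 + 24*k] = -8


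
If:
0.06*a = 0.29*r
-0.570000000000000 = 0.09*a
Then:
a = -6.33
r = -1.31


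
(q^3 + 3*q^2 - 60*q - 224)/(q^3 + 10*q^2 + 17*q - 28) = (q - 8)/(q - 1)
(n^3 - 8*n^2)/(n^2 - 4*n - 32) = n^2/(n + 4)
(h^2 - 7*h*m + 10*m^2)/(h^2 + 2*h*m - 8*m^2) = (h - 5*m)/(h + 4*m)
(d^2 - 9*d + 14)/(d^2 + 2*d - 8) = (d - 7)/(d + 4)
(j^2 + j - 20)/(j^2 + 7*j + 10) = (j - 4)/(j + 2)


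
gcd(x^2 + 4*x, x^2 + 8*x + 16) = x + 4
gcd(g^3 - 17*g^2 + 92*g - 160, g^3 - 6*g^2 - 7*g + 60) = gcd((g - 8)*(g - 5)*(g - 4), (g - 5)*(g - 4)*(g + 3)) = g^2 - 9*g + 20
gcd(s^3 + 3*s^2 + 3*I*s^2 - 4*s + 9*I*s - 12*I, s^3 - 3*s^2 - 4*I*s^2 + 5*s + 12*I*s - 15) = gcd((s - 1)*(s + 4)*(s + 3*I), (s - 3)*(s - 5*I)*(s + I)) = 1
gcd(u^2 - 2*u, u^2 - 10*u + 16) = u - 2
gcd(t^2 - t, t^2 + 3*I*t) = t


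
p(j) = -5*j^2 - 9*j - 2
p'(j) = -10*j - 9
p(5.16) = -181.57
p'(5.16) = -60.60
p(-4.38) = -58.50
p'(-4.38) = 34.80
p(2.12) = -43.55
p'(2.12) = -30.20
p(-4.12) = -49.79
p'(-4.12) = 32.20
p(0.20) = -4.00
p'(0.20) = -11.00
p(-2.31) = -7.89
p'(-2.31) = 14.10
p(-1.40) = 0.80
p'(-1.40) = 5.00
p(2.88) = -69.39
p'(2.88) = -37.80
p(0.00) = -2.00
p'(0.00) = -9.00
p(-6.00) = -128.00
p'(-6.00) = 51.00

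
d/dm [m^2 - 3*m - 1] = 2*m - 3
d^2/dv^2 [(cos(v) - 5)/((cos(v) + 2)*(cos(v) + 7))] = (29*(1 - cos(v)^2)^2 - cos(v)^5 + 221*cos(v)^3 + 279*cos(v)^2 - 1180*cos(v) - 951)/((cos(v) + 2)^3*(cos(v) + 7)^3)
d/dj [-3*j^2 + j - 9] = 1 - 6*j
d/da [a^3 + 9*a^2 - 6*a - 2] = 3*a^2 + 18*a - 6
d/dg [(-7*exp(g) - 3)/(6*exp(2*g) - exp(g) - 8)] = ((7*exp(g) + 3)*(12*exp(g) - 1) - 42*exp(2*g) + 7*exp(g) + 56)*exp(g)/(-6*exp(2*g) + exp(g) + 8)^2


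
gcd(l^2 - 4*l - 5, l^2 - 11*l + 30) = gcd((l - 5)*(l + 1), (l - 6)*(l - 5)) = l - 5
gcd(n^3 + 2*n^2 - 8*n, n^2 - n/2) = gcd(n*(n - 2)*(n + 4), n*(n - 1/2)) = n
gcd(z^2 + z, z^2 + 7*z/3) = z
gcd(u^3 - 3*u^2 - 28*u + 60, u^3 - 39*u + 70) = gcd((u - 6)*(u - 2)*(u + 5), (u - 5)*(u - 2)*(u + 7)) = u - 2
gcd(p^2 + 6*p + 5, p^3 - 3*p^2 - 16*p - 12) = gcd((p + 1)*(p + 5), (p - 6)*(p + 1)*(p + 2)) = p + 1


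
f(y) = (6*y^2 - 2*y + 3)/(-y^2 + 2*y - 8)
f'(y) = (2*y - 2)*(6*y^2 - 2*y + 3)/(-y^2 + 2*y - 8)^2 + (12*y - 2)/(-y^2 + 2*y - 8)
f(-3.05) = -2.77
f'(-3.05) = 0.69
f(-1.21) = -1.20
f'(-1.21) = 0.95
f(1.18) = -1.28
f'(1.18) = -1.66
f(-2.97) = -2.72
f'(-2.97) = 0.71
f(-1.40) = -1.38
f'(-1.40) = 0.96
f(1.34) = -1.56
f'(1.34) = -1.83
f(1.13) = -1.20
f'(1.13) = -1.60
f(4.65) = -6.07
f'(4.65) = -0.47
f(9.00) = -6.63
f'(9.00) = 0.00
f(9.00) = -6.63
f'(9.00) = 0.00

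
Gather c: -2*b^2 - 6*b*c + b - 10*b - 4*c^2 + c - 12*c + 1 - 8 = -2*b^2 - 9*b - 4*c^2 + c*(-6*b - 11) - 7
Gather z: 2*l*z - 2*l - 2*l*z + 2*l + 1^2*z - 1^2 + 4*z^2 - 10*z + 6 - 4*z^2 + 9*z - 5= 0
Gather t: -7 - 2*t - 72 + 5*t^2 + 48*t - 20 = 5*t^2 + 46*t - 99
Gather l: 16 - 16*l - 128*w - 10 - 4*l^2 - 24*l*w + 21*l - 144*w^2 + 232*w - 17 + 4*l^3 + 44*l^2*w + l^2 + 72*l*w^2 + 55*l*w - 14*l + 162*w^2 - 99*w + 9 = 4*l^3 + l^2*(44*w - 3) + l*(72*w^2 + 31*w - 9) + 18*w^2 + 5*w - 2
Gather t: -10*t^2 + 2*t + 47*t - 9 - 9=-10*t^2 + 49*t - 18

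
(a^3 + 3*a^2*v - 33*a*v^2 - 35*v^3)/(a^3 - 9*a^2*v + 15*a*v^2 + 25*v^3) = (-a - 7*v)/(-a + 5*v)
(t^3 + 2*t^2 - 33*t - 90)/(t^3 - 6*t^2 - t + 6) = (t^2 + 8*t + 15)/(t^2 - 1)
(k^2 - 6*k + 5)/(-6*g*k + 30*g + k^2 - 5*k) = (1 - k)/(6*g - k)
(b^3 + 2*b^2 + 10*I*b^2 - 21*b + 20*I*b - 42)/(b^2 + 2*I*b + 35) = (b^2 + b*(2 + 3*I) + 6*I)/(b - 5*I)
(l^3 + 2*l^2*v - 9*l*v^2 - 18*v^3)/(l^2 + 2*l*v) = l - 9*v^2/l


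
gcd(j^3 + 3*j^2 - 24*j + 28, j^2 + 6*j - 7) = j + 7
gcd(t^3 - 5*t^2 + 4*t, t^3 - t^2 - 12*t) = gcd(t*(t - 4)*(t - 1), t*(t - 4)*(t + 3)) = t^2 - 4*t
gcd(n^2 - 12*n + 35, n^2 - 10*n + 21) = n - 7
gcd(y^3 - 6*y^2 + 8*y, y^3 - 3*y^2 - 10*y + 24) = y^2 - 6*y + 8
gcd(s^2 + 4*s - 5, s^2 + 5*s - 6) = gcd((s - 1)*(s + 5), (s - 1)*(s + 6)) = s - 1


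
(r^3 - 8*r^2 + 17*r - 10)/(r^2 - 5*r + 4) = (r^2 - 7*r + 10)/(r - 4)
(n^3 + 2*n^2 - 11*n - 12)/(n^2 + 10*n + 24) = (n^2 - 2*n - 3)/(n + 6)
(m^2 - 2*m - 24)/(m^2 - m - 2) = (-m^2 + 2*m + 24)/(-m^2 + m + 2)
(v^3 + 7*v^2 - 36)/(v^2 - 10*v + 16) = (v^2 + 9*v + 18)/(v - 8)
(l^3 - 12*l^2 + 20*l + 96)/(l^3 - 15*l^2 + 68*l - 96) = (l^2 - 4*l - 12)/(l^2 - 7*l + 12)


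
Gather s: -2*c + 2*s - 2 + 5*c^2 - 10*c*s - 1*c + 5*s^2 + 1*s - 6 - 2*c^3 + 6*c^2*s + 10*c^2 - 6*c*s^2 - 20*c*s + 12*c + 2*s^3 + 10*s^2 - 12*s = -2*c^3 + 15*c^2 + 9*c + 2*s^3 + s^2*(15 - 6*c) + s*(6*c^2 - 30*c - 9) - 8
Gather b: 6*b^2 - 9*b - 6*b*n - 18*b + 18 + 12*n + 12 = 6*b^2 + b*(-6*n - 27) + 12*n + 30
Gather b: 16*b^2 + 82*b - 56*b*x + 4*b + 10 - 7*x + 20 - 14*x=16*b^2 + b*(86 - 56*x) - 21*x + 30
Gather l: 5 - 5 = 0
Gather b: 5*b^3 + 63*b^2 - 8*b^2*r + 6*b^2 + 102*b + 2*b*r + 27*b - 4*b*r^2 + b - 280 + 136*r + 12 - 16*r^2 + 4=5*b^3 + b^2*(69 - 8*r) + b*(-4*r^2 + 2*r + 130) - 16*r^2 + 136*r - 264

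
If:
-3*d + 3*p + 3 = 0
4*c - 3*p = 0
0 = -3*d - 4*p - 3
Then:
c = -9/14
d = 1/7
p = -6/7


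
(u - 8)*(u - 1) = u^2 - 9*u + 8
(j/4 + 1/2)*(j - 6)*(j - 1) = j^3/4 - 5*j^2/4 - 2*j + 3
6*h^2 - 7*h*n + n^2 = (-6*h + n)*(-h + n)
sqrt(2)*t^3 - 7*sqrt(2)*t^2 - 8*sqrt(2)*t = t*(t - 8)*(sqrt(2)*t + sqrt(2))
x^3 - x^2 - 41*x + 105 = (x - 5)*(x - 3)*(x + 7)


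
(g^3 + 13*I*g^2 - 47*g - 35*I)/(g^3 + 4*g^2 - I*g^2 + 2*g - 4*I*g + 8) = (g^2 + 12*I*g - 35)/(g^2 + 2*g*(2 - I) - 8*I)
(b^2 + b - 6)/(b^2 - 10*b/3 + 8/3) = 3*(b + 3)/(3*b - 4)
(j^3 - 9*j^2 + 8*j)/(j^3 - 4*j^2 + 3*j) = (j - 8)/(j - 3)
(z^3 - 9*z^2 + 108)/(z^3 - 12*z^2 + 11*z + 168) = (z^2 - 12*z + 36)/(z^2 - 15*z + 56)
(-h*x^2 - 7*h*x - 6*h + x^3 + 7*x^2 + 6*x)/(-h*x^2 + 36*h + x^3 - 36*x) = (x + 1)/(x - 6)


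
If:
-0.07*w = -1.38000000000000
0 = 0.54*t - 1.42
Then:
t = 2.63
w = 19.71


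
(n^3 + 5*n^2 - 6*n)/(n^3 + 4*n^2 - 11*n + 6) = n/(n - 1)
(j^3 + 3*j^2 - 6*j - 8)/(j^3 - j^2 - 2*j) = (j + 4)/j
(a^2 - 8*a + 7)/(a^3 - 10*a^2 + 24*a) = (a^2 - 8*a + 7)/(a*(a^2 - 10*a + 24))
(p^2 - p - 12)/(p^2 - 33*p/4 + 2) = 4*(p^2 - p - 12)/(4*p^2 - 33*p + 8)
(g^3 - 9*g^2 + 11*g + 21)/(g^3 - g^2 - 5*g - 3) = (g - 7)/(g + 1)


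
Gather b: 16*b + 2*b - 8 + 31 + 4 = 18*b + 27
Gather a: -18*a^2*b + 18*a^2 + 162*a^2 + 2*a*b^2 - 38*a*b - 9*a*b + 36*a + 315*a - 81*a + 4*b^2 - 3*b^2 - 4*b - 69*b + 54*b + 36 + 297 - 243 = a^2*(180 - 18*b) + a*(2*b^2 - 47*b + 270) + b^2 - 19*b + 90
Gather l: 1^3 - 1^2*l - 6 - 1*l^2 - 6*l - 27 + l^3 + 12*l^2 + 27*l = l^3 + 11*l^2 + 20*l - 32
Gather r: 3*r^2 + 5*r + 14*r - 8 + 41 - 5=3*r^2 + 19*r + 28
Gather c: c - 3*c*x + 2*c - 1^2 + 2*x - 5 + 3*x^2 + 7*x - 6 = c*(3 - 3*x) + 3*x^2 + 9*x - 12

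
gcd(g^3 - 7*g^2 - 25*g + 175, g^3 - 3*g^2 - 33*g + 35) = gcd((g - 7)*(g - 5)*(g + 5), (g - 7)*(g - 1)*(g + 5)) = g^2 - 2*g - 35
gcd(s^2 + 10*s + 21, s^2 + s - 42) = s + 7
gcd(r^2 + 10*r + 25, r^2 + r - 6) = 1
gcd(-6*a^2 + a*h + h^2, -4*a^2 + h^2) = 2*a - h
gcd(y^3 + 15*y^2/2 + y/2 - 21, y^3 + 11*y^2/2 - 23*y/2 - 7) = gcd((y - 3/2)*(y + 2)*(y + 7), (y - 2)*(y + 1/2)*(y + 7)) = y + 7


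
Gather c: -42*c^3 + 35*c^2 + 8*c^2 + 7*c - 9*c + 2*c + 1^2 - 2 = -42*c^3 + 43*c^2 - 1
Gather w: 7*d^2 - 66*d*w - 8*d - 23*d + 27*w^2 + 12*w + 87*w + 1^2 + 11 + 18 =7*d^2 - 31*d + 27*w^2 + w*(99 - 66*d) + 30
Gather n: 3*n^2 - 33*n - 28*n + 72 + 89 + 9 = 3*n^2 - 61*n + 170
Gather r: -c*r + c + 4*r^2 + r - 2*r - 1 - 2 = c + 4*r^2 + r*(-c - 1) - 3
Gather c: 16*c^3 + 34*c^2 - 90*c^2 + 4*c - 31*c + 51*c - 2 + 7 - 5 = 16*c^3 - 56*c^2 + 24*c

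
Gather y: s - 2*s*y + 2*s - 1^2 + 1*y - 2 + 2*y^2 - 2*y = 3*s + 2*y^2 + y*(-2*s - 1) - 3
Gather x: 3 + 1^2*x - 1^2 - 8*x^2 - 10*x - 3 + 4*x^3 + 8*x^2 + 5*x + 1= 4*x^3 - 4*x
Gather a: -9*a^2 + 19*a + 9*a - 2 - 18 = -9*a^2 + 28*a - 20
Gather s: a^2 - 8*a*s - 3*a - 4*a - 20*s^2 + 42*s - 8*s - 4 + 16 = a^2 - 7*a - 20*s^2 + s*(34 - 8*a) + 12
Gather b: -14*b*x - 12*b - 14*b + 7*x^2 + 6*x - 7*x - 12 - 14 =b*(-14*x - 26) + 7*x^2 - x - 26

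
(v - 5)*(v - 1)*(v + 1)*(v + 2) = v^4 - 3*v^3 - 11*v^2 + 3*v + 10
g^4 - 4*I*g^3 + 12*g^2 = g^2*(g - 6*I)*(g + 2*I)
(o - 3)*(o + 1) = o^2 - 2*o - 3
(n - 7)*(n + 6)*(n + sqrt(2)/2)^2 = n^4 - n^3 + sqrt(2)*n^3 - 83*n^2/2 - sqrt(2)*n^2 - 42*sqrt(2)*n - n/2 - 21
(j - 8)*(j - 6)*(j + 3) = j^3 - 11*j^2 + 6*j + 144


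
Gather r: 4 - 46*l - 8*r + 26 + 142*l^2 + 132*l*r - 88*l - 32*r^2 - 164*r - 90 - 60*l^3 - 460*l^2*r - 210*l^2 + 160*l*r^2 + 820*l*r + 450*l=-60*l^3 - 68*l^2 + 316*l + r^2*(160*l - 32) + r*(-460*l^2 + 952*l - 172) - 60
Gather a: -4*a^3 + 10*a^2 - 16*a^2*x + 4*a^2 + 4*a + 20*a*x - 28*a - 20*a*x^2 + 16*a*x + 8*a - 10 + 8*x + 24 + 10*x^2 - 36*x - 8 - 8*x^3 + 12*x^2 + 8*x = -4*a^3 + a^2*(14 - 16*x) + a*(-20*x^2 + 36*x - 16) - 8*x^3 + 22*x^2 - 20*x + 6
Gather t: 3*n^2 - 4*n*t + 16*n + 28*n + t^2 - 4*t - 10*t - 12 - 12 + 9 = 3*n^2 + 44*n + t^2 + t*(-4*n - 14) - 15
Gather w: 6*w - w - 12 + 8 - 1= 5*w - 5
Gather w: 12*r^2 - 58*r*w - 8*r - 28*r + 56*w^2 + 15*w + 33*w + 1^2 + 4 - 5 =12*r^2 - 36*r + 56*w^2 + w*(48 - 58*r)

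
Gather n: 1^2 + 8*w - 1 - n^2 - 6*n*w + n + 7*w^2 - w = -n^2 + n*(1 - 6*w) + 7*w^2 + 7*w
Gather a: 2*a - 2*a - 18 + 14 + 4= 0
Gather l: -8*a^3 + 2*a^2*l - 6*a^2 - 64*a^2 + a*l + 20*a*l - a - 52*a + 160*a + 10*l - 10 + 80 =-8*a^3 - 70*a^2 + 107*a + l*(2*a^2 + 21*a + 10) + 70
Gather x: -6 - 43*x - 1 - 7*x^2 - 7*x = -7*x^2 - 50*x - 7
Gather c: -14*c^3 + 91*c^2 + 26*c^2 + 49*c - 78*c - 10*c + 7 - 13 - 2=-14*c^3 + 117*c^2 - 39*c - 8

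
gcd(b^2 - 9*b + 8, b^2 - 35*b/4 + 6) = b - 8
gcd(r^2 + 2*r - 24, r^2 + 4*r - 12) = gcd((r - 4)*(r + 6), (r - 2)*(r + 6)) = r + 6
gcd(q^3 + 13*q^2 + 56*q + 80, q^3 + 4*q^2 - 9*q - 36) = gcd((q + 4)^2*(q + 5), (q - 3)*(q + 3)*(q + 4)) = q + 4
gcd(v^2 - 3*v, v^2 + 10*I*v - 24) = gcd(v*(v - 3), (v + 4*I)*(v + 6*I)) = 1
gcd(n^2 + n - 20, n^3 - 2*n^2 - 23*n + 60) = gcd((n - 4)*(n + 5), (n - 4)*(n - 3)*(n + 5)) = n^2 + n - 20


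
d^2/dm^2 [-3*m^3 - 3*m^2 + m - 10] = -18*m - 6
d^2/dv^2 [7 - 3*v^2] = -6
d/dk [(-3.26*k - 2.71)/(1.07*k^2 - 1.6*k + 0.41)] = (3.4882*k^2 + 5.7994*k - 5.6726)/(1.1449*k^4 - 3.424*k^3 + 3.4374*k^2 - 1.312*k + 0.1681)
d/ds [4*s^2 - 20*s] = 8*s - 20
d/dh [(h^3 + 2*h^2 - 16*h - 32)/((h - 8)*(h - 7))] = (h^4 - 30*h^3 + 154*h^2 + 288*h - 1376)/(h^4 - 30*h^3 + 337*h^2 - 1680*h + 3136)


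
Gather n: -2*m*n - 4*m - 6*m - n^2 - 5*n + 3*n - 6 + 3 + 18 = -10*m - n^2 + n*(-2*m - 2) + 15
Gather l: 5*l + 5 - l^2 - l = -l^2 + 4*l + 5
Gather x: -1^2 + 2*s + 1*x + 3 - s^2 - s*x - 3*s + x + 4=-s^2 - s + x*(2 - s) + 6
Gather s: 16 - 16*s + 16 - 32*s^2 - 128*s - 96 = -32*s^2 - 144*s - 64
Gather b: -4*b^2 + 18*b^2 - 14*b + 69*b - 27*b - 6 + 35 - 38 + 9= 14*b^2 + 28*b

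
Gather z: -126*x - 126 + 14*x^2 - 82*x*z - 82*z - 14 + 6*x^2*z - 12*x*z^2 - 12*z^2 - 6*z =14*x^2 - 126*x + z^2*(-12*x - 12) + z*(6*x^2 - 82*x - 88) - 140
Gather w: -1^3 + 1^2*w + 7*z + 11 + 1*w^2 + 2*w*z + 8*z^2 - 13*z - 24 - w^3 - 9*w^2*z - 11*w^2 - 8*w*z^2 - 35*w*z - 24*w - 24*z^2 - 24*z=-w^3 + w^2*(-9*z - 10) + w*(-8*z^2 - 33*z - 23) - 16*z^2 - 30*z - 14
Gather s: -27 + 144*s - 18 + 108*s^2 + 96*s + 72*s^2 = 180*s^2 + 240*s - 45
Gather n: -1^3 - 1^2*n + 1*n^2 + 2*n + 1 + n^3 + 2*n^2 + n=n^3 + 3*n^2 + 2*n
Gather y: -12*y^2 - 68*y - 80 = -12*y^2 - 68*y - 80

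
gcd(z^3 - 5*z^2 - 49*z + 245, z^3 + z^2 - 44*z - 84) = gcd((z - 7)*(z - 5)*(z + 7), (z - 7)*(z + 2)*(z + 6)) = z - 7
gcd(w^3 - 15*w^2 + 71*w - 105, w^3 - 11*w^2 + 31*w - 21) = w^2 - 10*w + 21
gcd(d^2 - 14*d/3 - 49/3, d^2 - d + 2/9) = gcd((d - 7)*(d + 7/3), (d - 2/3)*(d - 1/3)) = 1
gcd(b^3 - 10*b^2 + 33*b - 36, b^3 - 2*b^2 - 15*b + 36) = b^2 - 6*b + 9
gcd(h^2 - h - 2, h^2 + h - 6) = h - 2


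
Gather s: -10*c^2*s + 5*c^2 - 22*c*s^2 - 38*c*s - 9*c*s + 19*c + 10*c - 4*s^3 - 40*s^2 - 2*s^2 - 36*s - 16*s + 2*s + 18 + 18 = 5*c^2 + 29*c - 4*s^3 + s^2*(-22*c - 42) + s*(-10*c^2 - 47*c - 50) + 36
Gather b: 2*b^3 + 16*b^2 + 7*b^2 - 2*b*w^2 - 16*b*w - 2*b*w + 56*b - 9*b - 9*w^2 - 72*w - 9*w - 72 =2*b^3 + 23*b^2 + b*(-2*w^2 - 18*w + 47) - 9*w^2 - 81*w - 72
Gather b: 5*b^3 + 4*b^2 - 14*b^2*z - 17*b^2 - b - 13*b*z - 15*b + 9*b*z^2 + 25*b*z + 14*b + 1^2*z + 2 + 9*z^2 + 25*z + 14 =5*b^3 + b^2*(-14*z - 13) + b*(9*z^2 + 12*z - 2) + 9*z^2 + 26*z + 16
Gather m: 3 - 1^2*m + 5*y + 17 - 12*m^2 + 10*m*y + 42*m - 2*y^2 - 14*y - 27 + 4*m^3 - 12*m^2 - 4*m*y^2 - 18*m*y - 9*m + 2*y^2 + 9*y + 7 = 4*m^3 - 24*m^2 + m*(-4*y^2 - 8*y + 32)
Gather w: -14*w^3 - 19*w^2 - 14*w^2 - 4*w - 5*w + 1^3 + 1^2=-14*w^3 - 33*w^2 - 9*w + 2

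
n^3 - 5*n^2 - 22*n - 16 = (n - 8)*(n + 1)*(n + 2)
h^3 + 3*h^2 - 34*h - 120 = (h - 6)*(h + 4)*(h + 5)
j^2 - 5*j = j*(j - 5)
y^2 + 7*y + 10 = (y + 2)*(y + 5)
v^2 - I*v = v*(v - I)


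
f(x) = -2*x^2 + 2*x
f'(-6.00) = 26.00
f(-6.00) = -84.00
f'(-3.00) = 14.00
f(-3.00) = -24.00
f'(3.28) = -11.12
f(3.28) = -14.96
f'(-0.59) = 4.36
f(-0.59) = -1.88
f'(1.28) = -3.12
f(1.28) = -0.72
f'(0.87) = -1.48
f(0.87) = 0.23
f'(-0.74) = 4.96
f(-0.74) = -2.58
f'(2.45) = -7.80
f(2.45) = -7.10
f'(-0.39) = 3.56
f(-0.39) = -1.08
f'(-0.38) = 3.52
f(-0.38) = -1.05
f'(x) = 2 - 4*x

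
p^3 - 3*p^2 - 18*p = p*(p - 6)*(p + 3)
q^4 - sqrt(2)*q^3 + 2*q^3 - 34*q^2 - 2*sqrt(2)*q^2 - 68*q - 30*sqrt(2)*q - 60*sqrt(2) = (q + 2)*(q - 5*sqrt(2))*(q + sqrt(2))*(q + 3*sqrt(2))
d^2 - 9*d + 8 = (d - 8)*(d - 1)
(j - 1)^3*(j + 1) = j^4 - 2*j^3 + 2*j - 1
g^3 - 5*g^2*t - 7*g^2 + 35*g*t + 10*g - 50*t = (g - 5)*(g - 2)*(g - 5*t)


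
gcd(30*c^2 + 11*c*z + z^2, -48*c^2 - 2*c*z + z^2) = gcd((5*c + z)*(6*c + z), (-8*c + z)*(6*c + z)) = 6*c + z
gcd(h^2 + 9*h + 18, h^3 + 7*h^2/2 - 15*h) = h + 6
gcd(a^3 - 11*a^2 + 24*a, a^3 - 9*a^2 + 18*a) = a^2 - 3*a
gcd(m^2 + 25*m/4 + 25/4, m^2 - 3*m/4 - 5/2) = m + 5/4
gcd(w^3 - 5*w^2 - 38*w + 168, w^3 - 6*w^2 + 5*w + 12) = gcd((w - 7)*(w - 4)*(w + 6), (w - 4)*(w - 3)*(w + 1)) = w - 4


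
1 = 1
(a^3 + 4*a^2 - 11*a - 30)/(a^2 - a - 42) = (-a^3 - 4*a^2 + 11*a + 30)/(-a^2 + a + 42)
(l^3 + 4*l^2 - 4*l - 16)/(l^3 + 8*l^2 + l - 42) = (l^2 + 6*l + 8)/(l^2 + 10*l + 21)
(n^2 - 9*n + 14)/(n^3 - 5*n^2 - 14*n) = (n - 2)/(n*(n + 2))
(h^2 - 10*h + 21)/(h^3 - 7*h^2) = (h - 3)/h^2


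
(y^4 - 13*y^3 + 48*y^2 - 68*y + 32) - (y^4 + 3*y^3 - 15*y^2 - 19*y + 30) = -16*y^3 + 63*y^2 - 49*y + 2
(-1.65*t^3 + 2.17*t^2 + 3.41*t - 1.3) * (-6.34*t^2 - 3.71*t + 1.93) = 10.461*t^5 - 7.6363*t^4 - 32.8546*t^3 - 0.221*t^2 + 11.4043*t - 2.509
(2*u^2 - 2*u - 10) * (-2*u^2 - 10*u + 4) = -4*u^4 - 16*u^3 + 48*u^2 + 92*u - 40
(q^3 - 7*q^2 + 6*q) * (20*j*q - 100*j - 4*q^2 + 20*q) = 20*j*q^4 - 240*j*q^3 + 820*j*q^2 - 600*j*q - 4*q^5 + 48*q^4 - 164*q^3 + 120*q^2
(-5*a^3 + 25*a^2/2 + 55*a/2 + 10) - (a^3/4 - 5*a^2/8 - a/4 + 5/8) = -21*a^3/4 + 105*a^2/8 + 111*a/4 + 75/8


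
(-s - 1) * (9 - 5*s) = 5*s^2 - 4*s - 9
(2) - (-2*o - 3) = 2*o + 5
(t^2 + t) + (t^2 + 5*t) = 2*t^2 + 6*t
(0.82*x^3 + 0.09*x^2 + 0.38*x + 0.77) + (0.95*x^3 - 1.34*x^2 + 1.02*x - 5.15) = 1.77*x^3 - 1.25*x^2 + 1.4*x - 4.38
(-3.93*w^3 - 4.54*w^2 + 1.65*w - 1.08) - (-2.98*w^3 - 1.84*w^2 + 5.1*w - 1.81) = -0.95*w^3 - 2.7*w^2 - 3.45*w + 0.73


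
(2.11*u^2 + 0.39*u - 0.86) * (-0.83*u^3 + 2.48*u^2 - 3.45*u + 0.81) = -1.7513*u^5 + 4.9091*u^4 - 5.5985*u^3 - 1.7692*u^2 + 3.2829*u - 0.6966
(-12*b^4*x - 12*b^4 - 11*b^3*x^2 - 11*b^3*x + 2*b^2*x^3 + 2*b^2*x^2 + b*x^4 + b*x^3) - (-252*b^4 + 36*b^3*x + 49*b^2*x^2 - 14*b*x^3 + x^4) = -12*b^4*x + 240*b^4 - 11*b^3*x^2 - 47*b^3*x + 2*b^2*x^3 - 47*b^2*x^2 + b*x^4 + 15*b*x^3 - x^4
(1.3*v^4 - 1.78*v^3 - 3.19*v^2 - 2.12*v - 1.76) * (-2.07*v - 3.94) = -2.691*v^5 - 1.4374*v^4 + 13.6165*v^3 + 16.957*v^2 + 11.996*v + 6.9344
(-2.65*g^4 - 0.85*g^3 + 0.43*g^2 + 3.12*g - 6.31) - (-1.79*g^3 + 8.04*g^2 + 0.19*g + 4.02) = -2.65*g^4 + 0.94*g^3 - 7.61*g^2 + 2.93*g - 10.33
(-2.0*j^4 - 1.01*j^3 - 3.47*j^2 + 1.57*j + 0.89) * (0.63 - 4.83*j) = 9.66*j^5 + 3.6183*j^4 + 16.1238*j^3 - 9.7692*j^2 - 3.3096*j + 0.5607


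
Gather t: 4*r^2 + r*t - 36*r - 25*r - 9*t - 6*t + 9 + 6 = 4*r^2 - 61*r + t*(r - 15) + 15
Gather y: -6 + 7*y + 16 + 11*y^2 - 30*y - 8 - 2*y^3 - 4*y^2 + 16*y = -2*y^3 + 7*y^2 - 7*y + 2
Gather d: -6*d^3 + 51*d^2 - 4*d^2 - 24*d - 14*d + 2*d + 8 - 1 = -6*d^3 + 47*d^2 - 36*d + 7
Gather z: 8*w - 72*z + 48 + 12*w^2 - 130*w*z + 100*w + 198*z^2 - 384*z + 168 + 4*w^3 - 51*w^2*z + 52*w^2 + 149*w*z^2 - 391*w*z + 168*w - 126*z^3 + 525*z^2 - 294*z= 4*w^3 + 64*w^2 + 276*w - 126*z^3 + z^2*(149*w + 723) + z*(-51*w^2 - 521*w - 750) + 216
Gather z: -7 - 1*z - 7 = -z - 14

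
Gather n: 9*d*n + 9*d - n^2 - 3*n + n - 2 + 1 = 9*d - n^2 + n*(9*d - 2) - 1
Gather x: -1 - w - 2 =-w - 3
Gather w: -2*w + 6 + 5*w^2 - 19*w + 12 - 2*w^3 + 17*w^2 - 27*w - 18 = -2*w^3 + 22*w^2 - 48*w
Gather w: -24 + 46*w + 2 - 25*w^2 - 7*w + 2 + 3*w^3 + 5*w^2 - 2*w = 3*w^3 - 20*w^2 + 37*w - 20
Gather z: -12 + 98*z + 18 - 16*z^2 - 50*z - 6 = -16*z^2 + 48*z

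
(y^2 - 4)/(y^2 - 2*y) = (y + 2)/y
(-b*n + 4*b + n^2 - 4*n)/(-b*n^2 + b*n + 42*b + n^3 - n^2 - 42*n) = (n - 4)/(n^2 - n - 42)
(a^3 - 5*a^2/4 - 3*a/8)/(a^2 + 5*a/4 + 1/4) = a*(2*a - 3)/(2*(a + 1))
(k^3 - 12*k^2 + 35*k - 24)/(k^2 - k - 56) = (k^2 - 4*k + 3)/(k + 7)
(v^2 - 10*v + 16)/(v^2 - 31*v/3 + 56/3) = 3*(v - 2)/(3*v - 7)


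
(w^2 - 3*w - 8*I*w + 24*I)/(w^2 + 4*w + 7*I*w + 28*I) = (w^2 - w*(3 + 8*I) + 24*I)/(w^2 + w*(4 + 7*I) + 28*I)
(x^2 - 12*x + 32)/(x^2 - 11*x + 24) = (x - 4)/(x - 3)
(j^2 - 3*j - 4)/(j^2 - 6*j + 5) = (j^2 - 3*j - 4)/(j^2 - 6*j + 5)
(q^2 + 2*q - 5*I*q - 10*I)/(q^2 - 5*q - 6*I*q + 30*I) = (q^2 + q*(2 - 5*I) - 10*I)/(q^2 - q*(5 + 6*I) + 30*I)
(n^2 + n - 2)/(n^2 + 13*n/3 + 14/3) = 3*(n - 1)/(3*n + 7)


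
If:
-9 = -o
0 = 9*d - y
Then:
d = y/9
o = 9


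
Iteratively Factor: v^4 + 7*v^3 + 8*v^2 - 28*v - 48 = (v - 2)*(v^3 + 9*v^2 + 26*v + 24) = (v - 2)*(v + 4)*(v^2 + 5*v + 6) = (v - 2)*(v + 3)*(v + 4)*(v + 2)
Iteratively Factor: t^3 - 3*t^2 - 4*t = (t + 1)*(t^2 - 4*t) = t*(t + 1)*(t - 4)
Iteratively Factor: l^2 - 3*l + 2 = (l - 2)*(l - 1)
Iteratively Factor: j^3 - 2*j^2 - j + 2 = (j + 1)*(j^2 - 3*j + 2) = (j - 2)*(j + 1)*(j - 1)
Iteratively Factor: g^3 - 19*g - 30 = (g - 5)*(g^2 + 5*g + 6) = (g - 5)*(g + 3)*(g + 2)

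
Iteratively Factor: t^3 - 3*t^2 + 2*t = (t)*(t^2 - 3*t + 2) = t*(t - 2)*(t - 1)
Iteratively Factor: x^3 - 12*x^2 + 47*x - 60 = (x - 4)*(x^2 - 8*x + 15) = (x - 4)*(x - 3)*(x - 5)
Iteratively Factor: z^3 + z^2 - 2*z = (z - 1)*(z^2 + 2*z) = z*(z - 1)*(z + 2)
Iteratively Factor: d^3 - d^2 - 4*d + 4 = (d - 2)*(d^2 + d - 2) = (d - 2)*(d + 2)*(d - 1)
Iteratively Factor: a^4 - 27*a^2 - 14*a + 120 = (a - 2)*(a^3 + 2*a^2 - 23*a - 60) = (a - 5)*(a - 2)*(a^2 + 7*a + 12) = (a - 5)*(a - 2)*(a + 4)*(a + 3)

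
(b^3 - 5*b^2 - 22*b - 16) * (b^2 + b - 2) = b^5 - 4*b^4 - 29*b^3 - 28*b^2 + 28*b + 32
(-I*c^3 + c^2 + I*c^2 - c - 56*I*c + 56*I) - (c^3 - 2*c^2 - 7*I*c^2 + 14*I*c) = -c^3 - I*c^3 + 3*c^2 + 8*I*c^2 - c - 70*I*c + 56*I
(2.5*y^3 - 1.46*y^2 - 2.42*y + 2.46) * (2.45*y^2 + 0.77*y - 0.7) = 6.125*y^5 - 1.652*y^4 - 8.8032*y^3 + 5.1856*y^2 + 3.5882*y - 1.722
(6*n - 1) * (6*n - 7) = 36*n^2 - 48*n + 7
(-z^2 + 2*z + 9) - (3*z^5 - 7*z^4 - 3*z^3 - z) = -3*z^5 + 7*z^4 + 3*z^3 - z^2 + 3*z + 9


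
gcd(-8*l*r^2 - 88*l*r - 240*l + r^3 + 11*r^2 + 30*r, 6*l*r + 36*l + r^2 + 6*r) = r + 6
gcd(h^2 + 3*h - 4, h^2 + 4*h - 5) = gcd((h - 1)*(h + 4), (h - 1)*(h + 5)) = h - 1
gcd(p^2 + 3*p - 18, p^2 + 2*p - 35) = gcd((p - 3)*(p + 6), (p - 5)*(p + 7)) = 1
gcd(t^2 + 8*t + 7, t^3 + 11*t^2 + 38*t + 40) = 1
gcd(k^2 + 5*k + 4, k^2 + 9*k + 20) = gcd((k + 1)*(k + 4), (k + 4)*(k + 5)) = k + 4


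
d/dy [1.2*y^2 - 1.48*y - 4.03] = 2.4*y - 1.48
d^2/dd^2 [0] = 0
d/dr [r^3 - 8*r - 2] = 3*r^2 - 8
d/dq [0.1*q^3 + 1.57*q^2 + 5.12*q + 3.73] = 0.3*q^2 + 3.14*q + 5.12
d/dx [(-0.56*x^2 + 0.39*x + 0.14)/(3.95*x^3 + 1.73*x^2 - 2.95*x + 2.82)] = (2.212*x^4 - 3.081*x^3 - 0.681699999999999*x^2 - 3.6428*x + 1.5128)/(15.6025*x^6 + 13.667*x^5 - 20.3121*x^4 + 12.071*x^3 + 18.4597*x^2 - 16.638*x + 7.9524)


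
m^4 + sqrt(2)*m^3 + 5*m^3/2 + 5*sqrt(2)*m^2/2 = m^2*(m + 5/2)*(m + sqrt(2))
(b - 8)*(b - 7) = b^2 - 15*b + 56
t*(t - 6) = t^2 - 6*t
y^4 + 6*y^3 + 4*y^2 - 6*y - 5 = (y - 1)*(y + 1)^2*(y + 5)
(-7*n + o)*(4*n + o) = -28*n^2 - 3*n*o + o^2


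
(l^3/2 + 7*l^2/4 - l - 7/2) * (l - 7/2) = l^4/2 - 57*l^2/8 + 49/4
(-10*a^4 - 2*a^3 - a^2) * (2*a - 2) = -20*a^5 + 16*a^4 + 2*a^3 + 2*a^2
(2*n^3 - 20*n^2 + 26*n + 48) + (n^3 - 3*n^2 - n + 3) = 3*n^3 - 23*n^2 + 25*n + 51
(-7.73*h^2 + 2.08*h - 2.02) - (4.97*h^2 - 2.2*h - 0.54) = -12.7*h^2 + 4.28*h - 1.48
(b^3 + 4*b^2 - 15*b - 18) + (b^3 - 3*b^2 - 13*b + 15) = 2*b^3 + b^2 - 28*b - 3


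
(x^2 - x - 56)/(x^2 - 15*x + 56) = (x + 7)/(x - 7)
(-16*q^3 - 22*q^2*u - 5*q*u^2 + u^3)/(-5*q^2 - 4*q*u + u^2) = (16*q^2 + 6*q*u - u^2)/(5*q - u)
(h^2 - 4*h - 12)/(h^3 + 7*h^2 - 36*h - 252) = (h + 2)/(h^2 + 13*h + 42)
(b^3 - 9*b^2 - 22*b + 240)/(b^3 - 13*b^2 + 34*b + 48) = (b + 5)/(b + 1)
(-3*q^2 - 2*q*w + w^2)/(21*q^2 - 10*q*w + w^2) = (-q - w)/(7*q - w)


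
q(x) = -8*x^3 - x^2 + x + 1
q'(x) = -24*x^2 - 2*x + 1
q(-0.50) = 1.25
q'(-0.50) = -4.00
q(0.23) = 1.08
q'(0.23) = -0.73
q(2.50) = -127.75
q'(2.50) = -154.00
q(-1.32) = 16.34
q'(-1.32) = -38.18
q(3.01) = -223.22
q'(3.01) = -222.46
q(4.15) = -583.86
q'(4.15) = -420.64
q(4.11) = -567.19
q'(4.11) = -412.63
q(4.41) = -700.17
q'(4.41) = -474.57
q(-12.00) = 13669.00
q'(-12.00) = -3431.00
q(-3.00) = 205.00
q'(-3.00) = -209.00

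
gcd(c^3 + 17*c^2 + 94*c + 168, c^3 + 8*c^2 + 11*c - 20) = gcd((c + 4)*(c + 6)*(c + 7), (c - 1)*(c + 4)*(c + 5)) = c + 4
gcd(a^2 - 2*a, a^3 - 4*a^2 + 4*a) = a^2 - 2*a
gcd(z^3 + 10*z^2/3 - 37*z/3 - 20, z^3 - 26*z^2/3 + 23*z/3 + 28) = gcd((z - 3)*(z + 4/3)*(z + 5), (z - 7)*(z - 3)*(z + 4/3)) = z^2 - 5*z/3 - 4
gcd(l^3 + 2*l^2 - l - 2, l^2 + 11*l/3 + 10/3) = l + 2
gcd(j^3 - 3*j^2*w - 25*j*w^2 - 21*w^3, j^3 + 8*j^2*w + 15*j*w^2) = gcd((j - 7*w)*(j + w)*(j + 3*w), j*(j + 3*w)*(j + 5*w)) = j + 3*w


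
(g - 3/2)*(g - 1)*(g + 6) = g^3 + 7*g^2/2 - 27*g/2 + 9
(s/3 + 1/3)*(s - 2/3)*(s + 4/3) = s^3/3 + 5*s^2/9 - 2*s/27 - 8/27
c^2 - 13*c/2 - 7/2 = (c - 7)*(c + 1/2)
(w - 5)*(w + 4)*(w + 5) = w^3 + 4*w^2 - 25*w - 100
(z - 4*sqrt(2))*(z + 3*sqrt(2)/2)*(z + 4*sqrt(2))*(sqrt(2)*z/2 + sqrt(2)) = sqrt(2)*z^4/2 + sqrt(2)*z^3 + 3*z^3/2 - 16*sqrt(2)*z^2 + 3*z^2 - 48*z - 32*sqrt(2)*z - 96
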